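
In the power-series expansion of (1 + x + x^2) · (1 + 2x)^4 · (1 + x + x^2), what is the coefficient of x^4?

169

(1 + x + x^2) has coefficients 1,1,1 for degrees 0…2.
(1 + 2x)^4 has coefficients 1,8,24,32,16 for degrees 0…4.
Finally multiplying by (1 + x + x^2), the product of all factors after the first has coefficients 1,9,33,64,72 for degrees 0…4.
[x^4] = 1·72 + 1·64 + 1·33 = 169.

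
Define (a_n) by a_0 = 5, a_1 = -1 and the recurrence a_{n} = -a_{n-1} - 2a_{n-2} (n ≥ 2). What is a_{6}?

15

The ordinary generating function has denominator 1 + z + 2z^2.
Iterating the recurrence: a_0,…,a_{6} = 5, -1, -9, 11, 7, -29, 15.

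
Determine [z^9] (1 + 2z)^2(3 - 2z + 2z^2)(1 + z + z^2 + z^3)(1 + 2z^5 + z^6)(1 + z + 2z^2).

242

(1 + 2z)^2 has coefficients 1,4,4 for degrees 0…2.
(3 - 2z + 2z^2) has coefficients 3,-2,2,0,0,0,0,0,0,0 for degrees 0…9.
Multiplying by (1 + z + z^2 + z^3) gives running coefficients 3,1,3,3,0,2,0,0,0,0 for degrees 0…9.
Multiplying by (1 + 2z^5 + z^6) gives running coefficients 3,1,3,3,0,8,5,7,9,3 for degrees 0…9.
Finally multiplying by (1 + z + 2z^2), the product of all factors after the first has coefficients 3,4,10,8,9,14,13,28,26,26 for degrees 0…9.
[z^9] = 1·26 + 4·26 + 4·28 = 242.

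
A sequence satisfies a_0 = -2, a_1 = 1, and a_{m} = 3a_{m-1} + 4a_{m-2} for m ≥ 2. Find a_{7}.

The ordinary generating function has denominator 1 - 3t - 4t^2.
Iterating the recurrence: a_0,…,a_{7} = -2, 1, -5, -11, -53, -203, -821, -3275.

-3275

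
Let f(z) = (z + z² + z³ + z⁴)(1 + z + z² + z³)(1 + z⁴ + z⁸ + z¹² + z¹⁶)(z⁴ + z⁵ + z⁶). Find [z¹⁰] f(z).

(z + z² + z³ + z⁴) has coefficients 0,1,1,1,1 for degrees 0…4.
(1 + z + z² + z³) has coefficients 1,1,1,1,0,0,0,0,0,0,0 for degrees 0…10.
Multiplying by (1 + z⁴ + z⁸ + z¹² + z¹⁶) gives running coefficients 1,1,1,1,1,1,1,1,1,1,1 for degrees 0…10.
Finally multiplying by (z⁴ + z⁵ + z⁶), the product of all factors after the first has coefficients 0,0,0,0,1,2,3,3,3,3,3 for degrees 0…10.
[z¹⁰] = 1·3 + 1·3 + 1·3 + 1·3 = 12.

12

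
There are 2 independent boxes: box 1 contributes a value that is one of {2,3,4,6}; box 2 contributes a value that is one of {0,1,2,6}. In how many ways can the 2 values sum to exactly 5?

2

The generating function for the choices is (z² + z³ + z⁴ + z⁶)·(1 + z + z² + z⁶); the count is [z⁵].
(z² + z³ + z⁴ + z⁶) has coefficients 0,0,1,1,1,0 for degrees 0…5.
(1 + z + z² + z⁶) has coefficients 1,1,1,0,0,0 for degrees 0…5.
[z⁵] = 1·0 + 1·1 + 1·1 = 2.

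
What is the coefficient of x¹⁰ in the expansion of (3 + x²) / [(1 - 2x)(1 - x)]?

6652

The denominator gives the recurrence a_n = 3a_(n−1) − 2a_(n−2) for n ≥ 3; the numerator fixes a_0 = 3, a_1 = 9, a_2 = 22.
Iterating: 3, 9, 22, 48, 100, 204, 412, 828, 1660, 3324, 6652, so a_10 = 6652.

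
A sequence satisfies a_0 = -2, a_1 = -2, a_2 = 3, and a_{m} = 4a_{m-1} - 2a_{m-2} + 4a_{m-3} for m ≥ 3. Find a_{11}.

The ordinary generating function has denominator 1 - 4x + 2x^2 - 4x^3.
Iterating the recurrence: a_0,…,a_{11} = -2, -2, 3, 8, 18, 68, 268, 1008, 3768, 14128, 53008, 198848.

198848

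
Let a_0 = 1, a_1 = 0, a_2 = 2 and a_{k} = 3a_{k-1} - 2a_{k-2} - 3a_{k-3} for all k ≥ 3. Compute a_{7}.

The ordinary generating function has denominator 1 - 3q + 2q^2 + 3q^3.
Iterating the recurrence: a_0,…,a_{7} = 1, 0, 2, 3, 5, 3, -10, -51.

-51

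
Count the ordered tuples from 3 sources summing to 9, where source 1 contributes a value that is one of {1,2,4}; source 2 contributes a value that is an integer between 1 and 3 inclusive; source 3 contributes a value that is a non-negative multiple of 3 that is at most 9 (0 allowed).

3

The generating function for the choices is (q + q^2 + q^4)·(q + q^2 + q^3)·(1 + q^3 + q^6 + q^9); the count is [q^9].
(q + q^2 + q^4) has coefficients 0,1,1,0,1 for degrees 0…4.
(q + q^2 + q^3) has coefficients 0,1,1,1,0,0,0,0,0,0 for degrees 0…9.
Finally multiplying by (1 + q^3 + q^6 + q^9), the product of all factors after the first has coefficients 0,1,1,1,1,1,1,1,1,1 for degrees 0…9.
[q^9] = 1·1 + 1·1 + 1·1 = 3.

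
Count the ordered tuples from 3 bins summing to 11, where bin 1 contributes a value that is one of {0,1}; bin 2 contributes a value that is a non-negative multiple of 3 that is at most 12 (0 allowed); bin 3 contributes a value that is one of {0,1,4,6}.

The generating function for the choices is (1 + x)·(1 + x^3 + x^6 + x^9 + x^12)·(1 + x + x^4 + x^6); the count is [x^11].
(1 + x) has coefficients 1,1 for degrees 0…1.
(1 + x^3 + x^6 + x^9 + x^12) has coefficients 1,0,0,1,0,0,1,0,0,1,0,0 for degrees 0…11.
Finally multiplying by (1 + x + x^4 + x^6), the product of all factors after the first has coefficients 1,1,0,1,2,0,2,2,0,2,2,0 for degrees 0…11.
[x^11] = 1·0 + 1·2 = 2.

2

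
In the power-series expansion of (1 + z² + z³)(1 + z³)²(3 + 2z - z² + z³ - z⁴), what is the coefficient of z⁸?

2

(1 + z² + z³) has coefficients 1,0,1,1 for degrees 0…3.
(1 + z³)² has coefficients 1,0,0,2,0,0,1,0,0 for degrees 0…8.
Finally multiplying by (3 + 2z - z² + z³ - z⁴), the product of all factors after the first has coefficients 3,2,-1,7,3,-2,5,0,-1 for degrees 0…8.
[z⁸] = 1·(-1) + 1·5 + 1·(-2) = 2.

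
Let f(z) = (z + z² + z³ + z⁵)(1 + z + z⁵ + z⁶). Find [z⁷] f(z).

2

(z + z² + z³ + z⁵) has coefficients 0,1,1,1,0,1 for degrees 0…5.
(1 + z + z⁵ + z⁶) has coefficients 1,1,0,0,0,1,1,0 for degrees 0…7.
[z⁷] = 1·1 + 1·1 + 1·0 + 1·0 = 2.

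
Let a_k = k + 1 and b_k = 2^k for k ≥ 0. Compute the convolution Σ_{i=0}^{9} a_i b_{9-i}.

2036

The convolution is the x^9 coefficient of A(x)B(x).
Σ = 1·512 + 2·256 + 3·128 + 4·64 + 5·32 + 6·16 + 7·8 + 8·4 + 9·2 + 10·1 = 2036.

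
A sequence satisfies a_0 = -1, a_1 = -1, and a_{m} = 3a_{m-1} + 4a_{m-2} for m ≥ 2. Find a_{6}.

-1639

The ordinary generating function has denominator 1 - 3x - 4x^2.
Iterating the recurrence: a_0,…,a_{6} = -1, -1, -7, -25, -103, -409, -1639.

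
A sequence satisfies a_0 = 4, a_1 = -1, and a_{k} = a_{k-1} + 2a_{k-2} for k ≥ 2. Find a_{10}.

The ordinary generating function has denominator 1 - t - 2t^2.
Iterating the recurrence: a_0,…,a_{10} = 4, -1, 7, 5, 19, 29, 67, 125, 259, 509, 1027.

1027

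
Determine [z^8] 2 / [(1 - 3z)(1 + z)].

Partial fractions give a closed form: a_n = (3/2)·3^n + (1/2)·(-1)^n.
At n = 8: a_8 = 9842.

9842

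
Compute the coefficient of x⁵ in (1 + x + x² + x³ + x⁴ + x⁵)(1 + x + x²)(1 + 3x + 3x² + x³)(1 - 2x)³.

(1 + x + x² + x³ + x⁴ + x⁵) has coefficients 1,1,1,1,1,1 for degrees 0…5.
(1 + x + x²) has coefficients 1,1,1,0,0,0 for degrees 0…5.
Multiplying by (1 + 3x + 3x² + x³) gives running coefficients 1,4,7,7,4,1 for degrees 0…5.
Finally multiplying by (1 - 2x)³, the product of all factors after the first has coefficients 1,-2,-5,5,14,5 for degrees 0…5.
[x⁵] = 1·5 + 1·14 + 1·5 + 1·(-5) + 1·(-2) + 1·1 = 18.

18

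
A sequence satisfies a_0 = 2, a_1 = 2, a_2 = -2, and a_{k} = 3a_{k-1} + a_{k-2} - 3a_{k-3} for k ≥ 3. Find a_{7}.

The ordinary generating function has denominator 1 - 3q - q^2 + 3q^3.
Iterating the recurrence: a_0,…,a_{7} = 2, 2, -2, -10, -38, -118, -362, -1090.

-1090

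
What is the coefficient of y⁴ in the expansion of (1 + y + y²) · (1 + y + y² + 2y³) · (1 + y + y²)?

(1 + y + y²) has coefficients 1,1,1 for degrees 0…2.
(1 + y + y² + 2y³) has coefficients 1,1,1,2,0 for degrees 0…4.
Finally multiplying by (1 + y + y²), the product of all factors after the first has coefficients 1,2,3,4,3 for degrees 0…4.
[y⁴] = 1·3 + 1·4 + 1·3 = 10.

10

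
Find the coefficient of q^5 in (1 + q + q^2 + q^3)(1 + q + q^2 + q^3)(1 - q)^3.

2

(1 + q + q^2 + q^3) has coefficients 1,1,1,1 for degrees 0…3.
(1 + q + q^2 + q^3) has coefficients 1,1,1,1,0,0 for degrees 0…5.
Finally multiplying by (1 - q)^3, the product of all factors after the first has coefficients 1,-2,1,0,-1,2 for degrees 0…5.
[q^5] = 1·2 + 1·(-1) + 1·0 + 1·1 = 2.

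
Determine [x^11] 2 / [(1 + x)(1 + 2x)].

-8190

Partial fractions give a closed form: a_n = (-2)·(-1)^n + (4)·(-2)^n.
At n = 11: a_11 = -8190.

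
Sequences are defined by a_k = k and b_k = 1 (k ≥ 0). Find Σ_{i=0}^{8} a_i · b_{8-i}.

36

The convolution is the t^8 coefficient of A(t)B(t).
Σ = 0·1 + 1·1 + 2·1 + 3·1 + 4·1 + 5·1 + 6·1 + 7·1 + 8·1 = 36.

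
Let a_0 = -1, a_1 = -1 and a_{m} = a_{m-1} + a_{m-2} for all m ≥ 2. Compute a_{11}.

The ordinary generating function has denominator 1 - x - x^2.
Iterating the recurrence: a_0,…,a_{11} = -1, -1, -2, -3, -5, -8, -13, -21, -34, -55, -89, -144.

-144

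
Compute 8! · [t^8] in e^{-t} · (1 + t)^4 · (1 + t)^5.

-56519

The EGF product rule gives c_8 = Σ_{k_1+k_2+k_3=8} C(8; k_1,k_2,k_3) · ∏ g_i(k_i), where e^{-t} gives (-1)^k; (1+t)^4 gives the falling factorial (4)_k; (1+t)^5 gives the falling factorial (5)_k.
g_1(k) for k = 0…8: 1, -1, 1, -1, 1, -1, 1, -1, 1.
g_2(k) for k = 0…8: 1, 4, 12, 24, 24, 0, 0, 0, 0.
g_3(k) for k = 0…8: 1, 5, 20, 60, 120, 120, 0, 0, 0.
First combine the last two factors: h(k) = Σ_j C(k,j)·g_2(j)·g_3(k−j) for k = 0…8: 1, 9, 72, 504, 3024, 15120, 60480, 181440, 362880.
c_8 = Σ_k C(8,k)·g_1(k)·h(8−k) = 1·1·362880 + 8·(-1)·181440 + 28·1·60480 + 56·(-1)·15120 + 70·1·3024 + 56·(-1)·504 + 28·1·72 + 8·(-1)·9 + 1·1·1 = 362880 − 1451520 + 1693440 − 846720 + 211680 − 28224 + 2016 − 72 + 1 = -56519.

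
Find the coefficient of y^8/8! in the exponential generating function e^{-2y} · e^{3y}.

1

The EGF product rule gives c_8 = Σ_{k_1+k_2=8} C(8; k_1,k_2) · ∏ g_i(k_i), where e^{-2y} gives (-2)^k; e^{3y} gives (3)^k.
g_1(k) for k = 0…8: 1, -2, 4, -8, 16, -32, 64, -128, 256.
g_2(k) for k = 0…8: 1, 3, 9, 27, 81, 243, 729, 2187, 6561.
c_8 = Σ_k C(8,k)·g_1(k)·g_2(8−k) = 1·1·6561 + 8·(-2)·2187 + 28·4·729 + 56·(-8)·243 + 70·16·81 + 56·(-32)·27 + 28·64·9 + 8·(-128)·3 + 1·256·1 = 6561 − 34992 + 81648 − 108864 + 90720 − 48384 + 16128 − 3072 + 256 = 1.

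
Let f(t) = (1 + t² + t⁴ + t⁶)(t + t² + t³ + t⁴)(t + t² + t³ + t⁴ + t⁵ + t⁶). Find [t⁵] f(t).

6

(1 + t² + t⁴ + t⁶) has coefficients 1,0,1,0,1,0 for degrees 0…5.
(t + t² + t³ + t⁴) has coefficients 0,1,1,1,1,0 for degrees 0…5.
Finally multiplying by (t + t² + t³ + t⁴ + t⁵ + t⁶), the product of all factors after the first has coefficients 0,0,1,2,3,4 for degrees 0…5.
[t⁵] = 1·4 + 1·2 + 1·0 = 6.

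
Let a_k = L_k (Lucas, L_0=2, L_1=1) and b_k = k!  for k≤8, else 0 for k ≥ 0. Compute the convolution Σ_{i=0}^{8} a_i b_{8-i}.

88666

Write out a_i and b_{8-i} for i = 0,…,8 and sum the products.
Σ = 2·40320 + 1·5040 + 3·720 + 4·120 + 7·24 + 11·6 + 18·2 + 29·1 + 47·1 = 88666.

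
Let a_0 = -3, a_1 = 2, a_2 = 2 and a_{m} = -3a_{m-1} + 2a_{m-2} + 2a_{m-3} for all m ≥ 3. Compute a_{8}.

The ordinary generating function has denominator 1 + 3z - 2z^2 - 2z^3.
Iterating the recurrence: a_0,…,a_{8} = -3, 2, 2, -8, 32, -108, 372, -1268, 4332.

4332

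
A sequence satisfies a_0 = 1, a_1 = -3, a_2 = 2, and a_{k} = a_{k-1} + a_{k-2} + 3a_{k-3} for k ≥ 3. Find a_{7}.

The ordinary generating function has denominator 1 - z - z^2 - 3z^3.
Iterating the recurrence: a_0,…,a_{7} = 1, -3, 2, 2, -5, 3, 4, -8.

-8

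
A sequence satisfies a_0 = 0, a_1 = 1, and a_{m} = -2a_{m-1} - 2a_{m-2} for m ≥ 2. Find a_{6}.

The ordinary generating function has denominator 1 + 2z + 2z^2.
Iterating the recurrence: a_0,…,a_{6} = 0, 1, -2, 2, 0, -4, 8.

8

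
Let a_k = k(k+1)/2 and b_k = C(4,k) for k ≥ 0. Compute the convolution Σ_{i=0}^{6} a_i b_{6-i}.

168

The convolution is the x^6 coefficient of A(x)B(x).
Σ = 0·0 + 1·0 + 3·1 + 6·4 + 10·6 + 15·4 + 21·1 = 168.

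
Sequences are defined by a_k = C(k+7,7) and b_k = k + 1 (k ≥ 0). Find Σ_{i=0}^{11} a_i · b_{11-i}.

167960

Write out a_i and b_{11-i} for i = 0,…,11 and sum the products.
Σ = 1·12 + 8·11 + 36·10 + 120·9 + 330·8 + 792·7 + 1716·6 + 3432·5 + 6435·4 + 11440·3 + 19448·2 + 31824·1 = 167960.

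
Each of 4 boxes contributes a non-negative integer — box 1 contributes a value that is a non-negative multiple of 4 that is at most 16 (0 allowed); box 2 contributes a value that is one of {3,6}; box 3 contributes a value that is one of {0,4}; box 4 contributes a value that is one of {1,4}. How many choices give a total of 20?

2

The generating function for the choices is (1 + q⁴ + q⁸ + q¹² + q¹⁶)·(q³ + q⁶)·(1 + q⁴)·(q + q⁴); the count is [q²⁰].
(1 + q⁴ + q⁸ + q¹² + q¹⁶) has coefficients 1,0,0,0,1,0,0,0,1,0,0,0,1,0,0,0,1 for degrees 0…16.
(q³ + q⁶) has coefficients 0,0,0,1,0,0,1,0,0,0,0,0,0,0,0,0,0,0,0,0,0 for degrees 0…20.
Multiplying by (1 + q⁴) gives running coefficients 0,0,0,1,0,0,1,1,0,0,1,0,0,0,0,0,0,0,0,0,0 for degrees 0…20.
Finally multiplying by (q + q⁴), the product of all factors after the first has coefficients 0,0,0,0,1,0,0,2,1,0,1,2,0,0,1,0,0,0,0,0,0 for degrees 0…20.
[q²⁰] = 1·0 + 1·0 + 1·0 + 1·1 + 1·1 = 2.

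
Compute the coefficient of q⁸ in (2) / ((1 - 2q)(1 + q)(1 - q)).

682

Partial fractions give a closed form: a_n = (8/3)·2^n + (1/3)·(-1)^n + (-1)·1^n.
At n = 8: a_8 = 682.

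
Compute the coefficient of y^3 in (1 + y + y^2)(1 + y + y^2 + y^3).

3

(1 + y + y^2) has coefficients 1,1,1 for degrees 0…2.
(1 + y + y^2 + y^3) has coefficients 1,1,1,1 for degrees 0…3.
[y^3] = 1·1 + 1·1 + 1·1 = 3.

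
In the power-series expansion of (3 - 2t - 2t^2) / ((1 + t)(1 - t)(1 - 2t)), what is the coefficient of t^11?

Partial fractions give a closed form: a_n = (1/2)·(-1)^n + (1/2)·1^n + (2)·2^n.
At n = 11: a_11 = 4096.

4096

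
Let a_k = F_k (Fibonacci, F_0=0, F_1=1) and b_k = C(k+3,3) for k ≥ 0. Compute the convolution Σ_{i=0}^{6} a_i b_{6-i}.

The convolution is the x^6 coefficient of A(x)B(x).
Σ = 0·84 + 1·56 + 1·35 + 2·20 + 3·10 + 5·4 + 8·1 = 189.

189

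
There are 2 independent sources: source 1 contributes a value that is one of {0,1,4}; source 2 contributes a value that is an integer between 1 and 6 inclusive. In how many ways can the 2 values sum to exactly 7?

2

The generating function for the choices is (1 + t + t^4)·(t + t^2 + t^3 + t^4 + t^5 + t^6); the count is [t^7].
(1 + t + t^4) has coefficients 1,1,0,0,1 for degrees 0…4.
(t + t^2 + t^3 + t^4 + t^5 + t^6) has coefficients 0,1,1,1,1,1,1,0 for degrees 0…7.
[t^7] = 1·0 + 1·1 + 1·1 = 2.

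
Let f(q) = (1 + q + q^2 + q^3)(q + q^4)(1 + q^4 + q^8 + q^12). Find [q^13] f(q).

(1 + q + q^2 + q^3) has coefficients 1,1,1,1 for degrees 0…3.
(q + q^4) has coefficients 0,1,0,0,1,0,0,0,0,0,0,0,0,0 for degrees 0…13.
Finally multiplying by (1 + q^4 + q^8 + q^12), the product of all factors after the first has coefficients 0,1,0,0,1,1,0,0,1,1,0,0,1,1 for degrees 0…13.
[q^13] = 1·1 + 1·1 + 1·0 + 1·0 = 2.

2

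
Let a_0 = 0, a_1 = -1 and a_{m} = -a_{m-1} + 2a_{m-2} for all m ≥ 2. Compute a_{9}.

-171

The ordinary generating function has denominator 1 + q - 2q^2.
Iterating the recurrence: a_0,…,a_{9} = 0, -1, 1, -3, 5, -11, 21, -43, 85, -171.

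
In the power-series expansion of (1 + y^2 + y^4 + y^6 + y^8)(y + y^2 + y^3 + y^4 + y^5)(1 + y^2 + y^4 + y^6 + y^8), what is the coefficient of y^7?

(1 + y^2 + y^4 + y^6 + y^8) has coefficients 1,0,1,0,1,0,1,0 for degrees 0…7.
(y + y^2 + y^3 + y^4 + y^5) has coefficients 0,1,1,1,1,1,0,0 for degrees 0…7.
Finally multiplying by (1 + y^2 + y^4 + y^6 + y^8), the product of all factors after the first has coefficients 0,1,1,2,2,3,2,3 for degrees 0…7.
[y^7] = 1·3 + 1·3 + 1·2 + 1·1 = 9.

9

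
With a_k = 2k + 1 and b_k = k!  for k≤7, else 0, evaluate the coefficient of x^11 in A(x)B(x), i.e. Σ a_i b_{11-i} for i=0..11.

55384

The convolution is the t^11 coefficient of A(t)B(t).
Σ = 1·0 + 3·0 + 5·0 + 7·0 + 9·5040 + 11·720 + 13·120 + 15·24 + 17·6 + 19·2 + 21·1 + 23·1 = 55384.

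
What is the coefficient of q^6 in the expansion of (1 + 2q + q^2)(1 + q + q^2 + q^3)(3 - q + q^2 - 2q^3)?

(1 + 2q + q^2) has coefficients 1,2,1 for degrees 0…2.
(1 + q + q^2 + q^3) has coefficients 1,1,1,1,0,0,0 for degrees 0…6.
Finally multiplying by (3 - q + q^2 - 2q^3), the product of all factors after the first has coefficients 3,2,3,1,-2,-1,-2 for degrees 0…6.
[q^6] = 1·(-2) + 2·(-1) + 1·(-2) = -6.

-6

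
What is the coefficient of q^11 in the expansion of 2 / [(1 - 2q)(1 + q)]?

The denominator gives the recurrence a_n = a_(n−1) + 2a_(n−2) for n ≥ 2; the numerator fixes a_0 = 2, a_1 = 2.
Iterating: 2, 2, 6, 10, 22, 42, 86, 170, 342, 682, 1366, 2730, so a_11 = 2730.

2730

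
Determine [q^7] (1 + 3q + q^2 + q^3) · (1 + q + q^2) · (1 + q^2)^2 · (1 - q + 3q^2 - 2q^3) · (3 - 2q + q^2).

(1 + 3q + q^2 + q^3) has coefficients 1,3,1,1 for degrees 0…3.
(1 + q + q^2) has coefficients 1,1,1,0,0,0,0,0 for degrees 0…7.
Multiplying by (1 + q^2)^2 gives running coefficients 1,1,3,2,3,1,1,0 for degrees 0…7.
Multiplying by (1 - q + 3q^2 - 2q^3) gives running coefficients 1,0,5,0,8,-2,5,-4 for degrees 0…7.
Finally multiplying by (3 - 2q + q^2), the product of all factors after the first has coefficients 3,-2,16,-10,29,-22,27,-24 for degrees 0…7.
[q^7] = 1·(-24) + 3·27 + 1·(-22) + 1·29 = 64.

64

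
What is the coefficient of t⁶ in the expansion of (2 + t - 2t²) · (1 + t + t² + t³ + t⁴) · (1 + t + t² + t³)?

(2 + t - 2t²) has coefficients 2,1,-2 for degrees 0…2.
(1 + t + t² + t³ + t⁴) has coefficients 1,1,1,1,1,0,0 for degrees 0…6.
Finally multiplying by (1 + t + t² + t³), the product of all factors after the first has coefficients 1,2,3,4,4,3,2 for degrees 0…6.
[t⁶] = 2·2 + 1·3 − 2·4 = -1.

-1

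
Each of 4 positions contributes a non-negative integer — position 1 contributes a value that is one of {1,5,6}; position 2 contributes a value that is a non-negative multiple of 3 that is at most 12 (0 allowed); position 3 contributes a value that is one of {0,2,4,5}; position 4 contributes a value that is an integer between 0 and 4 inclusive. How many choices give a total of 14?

20

The generating function for the choices is (z + z^5 + z^6)·(1 + z^3 + z^6 + z^9 + z^12)·(1 + z^2 + z^4 + z^5)·(1 + z + z^2 + z^3 + z^4); the count is [z^14].
(z + z^5 + z^6) has coefficients 0,1,0,0,0,1,1 for degrees 0…6.
(1 + z^3 + z^6 + z^9 + z^12) has coefficients 1,0,0,1,0,0,1,0,0,1,0,0,1,0,0 for degrees 0…14.
Multiplying by (1 + z^2 + z^4 + z^5) gives running coefficients 1,0,1,1,1,2,1,1,2,1,1,2,1,1,2 for degrees 0…14.
Finally multiplying by (1 + z + z^2 + z^3 + z^4), the product of all factors after the first has coefficients 1,1,2,3,4,5,6,6,7,7,6,7,7,6,7 for degrees 0…14.
[z^14] = 1·6 + 1·7 + 1·7 = 20.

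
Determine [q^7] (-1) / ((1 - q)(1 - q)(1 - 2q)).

The denominator gives the recurrence a_n = 4a_(n−1) − 5a_(n−2) + 2a_(n−3) for n ≥ 3; the numerator fixes a_0 = -1, a_1 = -4, a_2 = -11.
Iterating: -1, -4, -11, -26, -57, -120, -247, -502, so a_7 = -502.

-502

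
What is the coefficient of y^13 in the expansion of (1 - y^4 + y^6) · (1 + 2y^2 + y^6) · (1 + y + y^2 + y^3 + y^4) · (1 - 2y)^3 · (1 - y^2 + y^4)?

-43

(1 - y^4 + y^6) has coefficients 1,0,0,0,-1,0,1 for degrees 0…6.
(1 + 2y^2 + y^6) has coefficients 1,0,2,0,0,0,1,0,0,0,0,0,0,0 for degrees 0…13.
Multiplying by (1 + y + y^2 + y^3 + y^4) gives running coefficients 1,1,3,3,3,2,3,1,1,1,1,0,0,0 for degrees 0…13.
Multiplying by (1 - 2y)^3 gives running coefficients 1,-5,9,-11,13,-4,3,-17,15,-17,-1,-2,4,-8 for degrees 0…13.
Finally multiplying by (1 - y^2 + y^4), the product of all factors after the first has coefficients 1,-5,8,-6,5,2,-1,-24,25,-4,-13,-2,20,-23 for degrees 0…13.
[y^13] = 1·(-23) − 1·(-4) + 1·(-24) = -43.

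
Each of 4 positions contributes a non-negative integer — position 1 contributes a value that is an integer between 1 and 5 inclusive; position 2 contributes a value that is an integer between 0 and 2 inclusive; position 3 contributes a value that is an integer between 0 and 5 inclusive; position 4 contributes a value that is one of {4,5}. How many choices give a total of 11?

28

The generating function for the choices is (t + t^2 + t^3 + t^4 + t^5)·(1 + t + t^2)·(1 + t + t^2 + t^3 + t^4 + t^5)·(t^4 + t^5); the count is [t^11].
(t + t^2 + t^3 + t^4 + t^5) has coefficients 0,1,1,1,1,1 for degrees 0…5.
(1 + t + t^2) has coefficients 1,1,1,0,0,0,0,0,0,0,0,0 for degrees 0…11.
Multiplying by (1 + t + t^2 + t^3 + t^4 + t^5) gives running coefficients 1,2,3,3,3,3,2,1,0,0,0,0 for degrees 0…11.
Finally multiplying by (t^4 + t^5), the product of all factors after the first has coefficients 0,0,0,0,1,3,5,6,6,6,5,3 for degrees 0…11.
[t^11] = 1·5 + 1·6 + 1·6 + 1·6 + 1·5 = 28.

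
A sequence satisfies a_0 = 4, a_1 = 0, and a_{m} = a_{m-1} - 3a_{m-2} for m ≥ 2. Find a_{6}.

-12

The ordinary generating function has denominator 1 - y + 3y^2.
Iterating the recurrence: a_0,…,a_{6} = 4, 0, -12, -12, 24, 60, -12.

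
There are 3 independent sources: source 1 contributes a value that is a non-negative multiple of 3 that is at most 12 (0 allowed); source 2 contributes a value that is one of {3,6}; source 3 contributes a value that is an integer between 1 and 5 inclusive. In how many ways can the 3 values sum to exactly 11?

4

The generating function for the choices is (1 + y³ + y⁶ + y⁹ + y¹²)·(y³ + y⁶)·(y + y² + y³ + y⁴ + y⁵); the count is [y¹¹].
(1 + y³ + y⁶ + y⁹ + y¹²) has coefficients 1,0,0,1,0,0,1,0,0,1,0,0 for degrees 0…11.
(y³ + y⁶) has coefficients 0,0,0,1,0,0,1,0,0,0,0,0 for degrees 0…11.
Finally multiplying by (y + y² + y³ + y⁴ + y⁵), the product of all factors after the first has coefficients 0,0,0,0,1,1,1,2,2,1,1,1 for degrees 0…11.
[y¹¹] = 1·1 + 1·2 + 1·1 + 1·0 = 4.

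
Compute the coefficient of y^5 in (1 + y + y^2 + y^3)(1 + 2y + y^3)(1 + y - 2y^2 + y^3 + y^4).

(1 + y + y^2 + y^3) has coefficients 1,1,1,1 for degrees 0…3.
(1 + 2y + y^3) has coefficients 1,2,0,1,0,0 for degrees 0…5.
Finally multiplying by (1 + y - 2y^2 + y^3 + y^4), the product of all factors after the first has coefficients 1,3,0,-2,4,0 for degrees 0…5.
[y^5] = 1·0 + 1·4 + 1·(-2) + 1·0 = 2.

2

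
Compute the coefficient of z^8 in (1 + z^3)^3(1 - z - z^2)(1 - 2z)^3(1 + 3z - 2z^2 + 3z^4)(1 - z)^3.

1614

(1 + z^3)^3 has coefficients 1,0,0,3,0,0,3,0,0 for degrees 0…8.
(1 - z - z^2) has coefficients 1,-1,-1,0,0,0,0,0,0 for degrees 0…8.
Multiplying by (1 - 2z)^3 gives running coefficients 1,-7,17,-14,-4,8,0,0,0 for degrees 0…8.
Multiplying by (1 + 3z - 2z^2 + 3z^4) gives running coefficients 1,-4,-6,51,-77,3,83,-58,-12 for degrees 0…8.
Finally multiplying by (1 - z)^3, the product of all factors after the first has coefficients 1,-7,9,56,-244,393,-208,-221,408 for degrees 0…8.
[z^8] = 1·408 + 3·393 + 3·9 = 1614.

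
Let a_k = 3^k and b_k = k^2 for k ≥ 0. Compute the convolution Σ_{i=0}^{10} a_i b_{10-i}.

88507

The convolution is the x^10 coefficient of A(x)B(x).
Σ = 1·100 + 3·81 + 9·64 + 27·49 + 81·36 + 243·25 + 729·16 + 2187·9 + 6561·4 + 19683·1 + 59049·0 = 88507.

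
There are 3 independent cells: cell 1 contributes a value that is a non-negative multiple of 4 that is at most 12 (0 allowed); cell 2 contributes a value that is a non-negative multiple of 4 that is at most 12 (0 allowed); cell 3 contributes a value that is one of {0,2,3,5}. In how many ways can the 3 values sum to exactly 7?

The generating function for the choices is (1 + y^4 + y^8 + y^12)·(1 + y^4 + y^8 + y^12)·(1 + y^2 + y^3 + y^5); the count is [y^7].
(1 + y^4 + y^8 + y^12) has coefficients 1,0,0,0,1,0,0,0 for degrees 0…7.
(1 + y^4 + y^8 + y^12) has coefficients 1,0,0,0,1,0,0,0 for degrees 0…7.
Finally multiplying by (1 + y^2 + y^3 + y^5), the product of all factors after the first has coefficients 1,0,1,1,1,1,1,1 for degrees 0…7.
[y^7] = 1·1 + 1·1 = 2.

2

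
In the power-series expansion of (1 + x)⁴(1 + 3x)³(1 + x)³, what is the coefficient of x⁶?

(1 + x)⁴ has coefficients 1,4,6,4,1 for degrees 0…4.
(1 + 3x)³ has coefficients 1,9,27,27,0,0,0 for degrees 0…6.
Finally multiplying by (1 + x)³, the product of all factors after the first has coefficients 1,12,57,136,171,108,27 for degrees 0…6.
[x⁶] = 1·27 + 4·108 + 6·171 + 4·136 + 1·57 = 2086.

2086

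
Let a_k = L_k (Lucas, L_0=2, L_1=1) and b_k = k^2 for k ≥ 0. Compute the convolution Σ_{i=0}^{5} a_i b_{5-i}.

This is [x^5] in the product of the two ordinary generating functions.
Σ = 2·25 + 1·16 + 3·9 + 4·4 + 7·1 + 11·0 = 116.

116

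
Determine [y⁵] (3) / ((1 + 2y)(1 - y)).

-63

Partial fractions give a closed form: a_n = (2)·(-2)^n + (1)·1^n.
At n = 5: a_5 = -63.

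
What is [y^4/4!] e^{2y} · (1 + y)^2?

128

The EGF product rule gives c_4 = Σ_{k_1+k_2=4} C(4; k_1,k_2) · ∏ g_i(k_i), where e^{2y} gives (2)^k; (1+y)^2 gives the falling factorial (2)_k.
g_1(k) for k = 0…4: 1, 2, 4, 8, 16.
g_2(k) for k = 0…4: 1, 2, 2, 0, 0.
c_4 = Σ_k C(4,k)·g_1(k)·g_2(4−k) = 6·4·2 + 4·8·2 + 1·16·1 = 48 + 64 + 16 = 128.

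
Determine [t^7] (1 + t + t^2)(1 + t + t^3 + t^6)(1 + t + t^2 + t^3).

(1 + t + t^2) has coefficients 1,1,1 for degrees 0…2.
(1 + t + t^3 + t^6) has coefficients 1,1,0,1,0,0,1,0 for degrees 0…7.
Finally multiplying by (1 + t + t^2 + t^3), the product of all factors after the first has coefficients 1,2,2,3,2,1,2,1 for degrees 0…7.
[t^7] = 1·1 + 1·2 + 1·1 = 4.

4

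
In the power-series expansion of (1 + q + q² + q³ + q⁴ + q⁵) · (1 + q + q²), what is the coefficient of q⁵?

3

(1 + q + q² + q³ + q⁴ + q⁵) has coefficients 1,1,1,1,1,1 for degrees 0…5.
(1 + q + q²) has coefficients 1,1,1,0,0,0 for degrees 0…5.
[q⁵] = 1·0 + 1·0 + 1·0 + 1·1 + 1·1 + 1·1 = 3.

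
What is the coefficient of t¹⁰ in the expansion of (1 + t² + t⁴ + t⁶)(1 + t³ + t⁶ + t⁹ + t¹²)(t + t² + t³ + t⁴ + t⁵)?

(1 + t² + t⁴ + t⁶) has coefficients 1,0,1,0,1,0,1 for degrees 0…6.
(1 + t³ + t⁶ + t⁹ + t¹²) has coefficients 1,0,0,1,0,0,1,0,0,1,0 for degrees 0…10.
Finally multiplying by (t + t² + t³ + t⁴ + t⁵), the product of all factors after the first has coefficients 0,1,1,1,2,2,1,2,2,1,2 for degrees 0…10.
[t¹⁰] = 1·2 + 1·2 + 1·1 + 1·2 = 7.

7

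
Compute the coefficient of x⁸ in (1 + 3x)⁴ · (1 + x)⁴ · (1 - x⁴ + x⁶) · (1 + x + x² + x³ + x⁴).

(1 + 3x)⁴ has coefficients 1,12,54,108,81 for degrees 0…4.
(1 + x)⁴ has coefficients 1,4,6,4,1,0,0,0,0 for degrees 0…8.
Multiplying by (1 - x⁴ + x⁶) gives running coefficients 1,4,6,4,0,-4,-5,0,5 for degrees 0…8.
Finally multiplying by (1 + x + x² + x³ + x⁴), the product of all factors after the first has coefficients 1,5,11,15,15,10,1,-5,-4 for degrees 0…8.
[x⁸] = 1·(-4) + 12·(-5) + 54·1 + 108·10 + 81·15 = 2285.

2285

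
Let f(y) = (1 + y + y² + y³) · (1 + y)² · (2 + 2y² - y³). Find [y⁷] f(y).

-1

(1 + y + y² + y³) has coefficients 1,1,1,1 for degrees 0…3.
(1 + y)² has coefficients 1,2,1,0,0,0,0,0 for degrees 0…7.
Finally multiplying by (2 + 2y² - y³), the product of all factors after the first has coefficients 2,4,4,3,0,-1,0,0 for degrees 0…7.
[y⁷] = 1·0 + 1·0 + 1·(-1) + 1·0 = -1.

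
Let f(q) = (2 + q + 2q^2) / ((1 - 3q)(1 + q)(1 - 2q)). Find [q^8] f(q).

Partial fractions give a closed form: a_n = (23/4)·3^n + (1/4)·(-1)^n + (-4)·2^n.
At n = 8: a_8 = 36702.

36702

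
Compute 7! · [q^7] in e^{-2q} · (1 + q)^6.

-800

The EGF product rule gives c_7 = Σ_{k_1+k_2=7} C(7; k_1,k_2) · ∏ g_i(k_i), where e^{-2q} gives (-2)^k; (1+q)^6 gives the falling factorial (6)_k.
g_1(k) for k = 0…7: 1, -2, 4, -8, 16, -32, 64, -128.
g_2(k) for k = 0…7: 1, 6, 30, 120, 360, 720, 720, 0.
c_7 = Σ_k C(7,k)·g_1(k)·g_2(7−k) = 7·(-2)·720 + 21·4·720 + 35·(-8)·360 + 35·16·120 + 21·(-32)·30 + 7·64·6 + 1·(-128)·1 = −10080 + 60480 − 100800 + 67200 − 20160 + 2688 − 128 = -800.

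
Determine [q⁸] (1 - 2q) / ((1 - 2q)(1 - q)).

1

Partial fractions give a closed form: a_n = (1)·1^n.
At n = 8: a_8 = 1.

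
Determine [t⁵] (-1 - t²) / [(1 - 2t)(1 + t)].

The denominator gives the recurrence a_n = a_(n−1) + 2a_(n−2) for n ≥ 3; the numerator fixes a_0 = -1, a_1 = -1, a_2 = -4.
Iterating: -1, -1, -4, -6, -14, -26, so a_5 = -26.

-26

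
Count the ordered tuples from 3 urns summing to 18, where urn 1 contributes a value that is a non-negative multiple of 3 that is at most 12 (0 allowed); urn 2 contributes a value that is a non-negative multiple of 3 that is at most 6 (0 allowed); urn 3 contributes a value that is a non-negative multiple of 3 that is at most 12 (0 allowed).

12

The generating function for the choices is (1 + x^3 + x^6 + x^9 + x^12)·(1 + x^3 + x^6)·(1 + x^3 + x^6 + x^9 + x^12); the count is [x^18].
(1 + x^3 + x^6 + x^9 + x^12) has coefficients 1,0,0,1,0,0,1,0,0,1,0,0,1 for degrees 0…12.
(1 + x^3 + x^6) has coefficients 1,0,0,1,0,0,1,0,0,0,0,0,0,0,0,0,0,0,0 for degrees 0…18.
Finally multiplying by (1 + x^3 + x^6 + x^9 + x^12), the product of all factors after the first has coefficients 1,0,0,2,0,0,3,0,0,3,0,0,3,0,0,2,0,0,1 for degrees 0…18.
[x^18] = 1·1 + 1·2 + 1·3 + 1·3 + 1·3 = 12.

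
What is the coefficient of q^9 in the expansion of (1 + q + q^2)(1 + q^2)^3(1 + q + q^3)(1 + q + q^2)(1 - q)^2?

(1 + q + q^2) has coefficients 1,1,1 for degrees 0…2.
(1 + q^2)^3 has coefficients 1,0,3,0,3,0,1,0,0,0 for degrees 0…9.
Multiplying by (1 + q + q^3) gives running coefficients 1,1,3,4,3,6,1,4,0,1 for degrees 0…9.
Multiplying by (1 + q + q^2) gives running coefficients 1,2,5,8,10,13,10,11,5,5 for degrees 0…9.
Finally multiplying by (1 - q)^2, the product of all factors after the first has coefficients 1,0,2,0,-1,1,-6,4,-7,6 for degrees 0…9.
[q^9] = 1·6 + 1·(-7) + 1·4 = 3.

3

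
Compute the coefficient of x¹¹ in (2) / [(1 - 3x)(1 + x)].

Partial fractions give a closed form: a_n = (3/2)·3^n + (1/2)·(-1)^n.
At n = 11: a_11 = 265720.

265720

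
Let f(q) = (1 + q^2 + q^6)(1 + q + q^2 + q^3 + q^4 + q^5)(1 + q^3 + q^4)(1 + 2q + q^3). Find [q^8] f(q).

22

(1 + q^2 + q^6) has coefficients 1,0,1,0,0,0,1 for degrees 0…6.
(1 + q + q^2 + q^3 + q^4 + q^5) has coefficients 1,1,1,1,1,1,0,0,0 for degrees 0…8.
Multiplying by (1 + q^3 + q^4) gives running coefficients 1,1,1,2,3,3,2,2,2 for degrees 0…8.
Finally multiplying by (1 + 2q + q^3), the product of all factors after the first has coefficients 1,3,3,5,8,10,10,9,9 for degrees 0…8.
[q^8] = 1·9 + 1·10 + 1·3 = 22.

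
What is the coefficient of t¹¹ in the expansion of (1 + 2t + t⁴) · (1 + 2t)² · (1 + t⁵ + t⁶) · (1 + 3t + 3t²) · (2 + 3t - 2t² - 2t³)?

(1 + 2t + t⁴) has coefficients 1,2,0,0,1 for degrees 0…4.
(1 + 2t)² has coefficients 1,4,4,0,0,0,0,0,0,0,0,0 for degrees 0…11.
Multiplying by (1 + t⁵ + t⁶) gives running coefficients 1,4,4,0,0,1,5,8,4,0,0,0 for degrees 0…11.
Multiplying by (1 + 3t + 3t²) gives running coefficients 1,7,19,24,12,1,8,26,43,36,12,0 for degrees 0…11.
Finally multiplying by (2 + 3t - 2t² - 2t³), the product of all factors after the first has coefficients 2,17,57,89,44,-48,-53,50,146,133,-6,-122 for degrees 0…11.
[t¹¹] = 1·(-122) + 2·(-6) + 1·50 = -84.

-84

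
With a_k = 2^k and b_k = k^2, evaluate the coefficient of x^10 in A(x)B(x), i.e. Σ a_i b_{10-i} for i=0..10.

5998

Write out a_i and b_{10-i} for i = 0,…,10 and sum the products.
Σ = 1·100 + 2·81 + 4·64 + 8·49 + 16·36 + 32·25 + 64·16 + 128·9 + 256·4 + 512·1 + 1024·0 = 5998.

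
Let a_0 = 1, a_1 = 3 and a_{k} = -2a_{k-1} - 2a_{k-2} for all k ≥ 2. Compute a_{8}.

The ordinary generating function has denominator 1 + 2z + 2z^2.
Iterating the recurrence: a_0,…,a_{8} = 1, 3, -8, 10, -4, -12, 32, -40, 16.

16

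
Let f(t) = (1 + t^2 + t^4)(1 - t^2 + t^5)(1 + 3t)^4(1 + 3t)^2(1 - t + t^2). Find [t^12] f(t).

1449

(1 + t^2 + t^4) has coefficients 1,0,1,0,1 for degrees 0…4.
(1 - t^2 + t^5) has coefficients 1,0,-1,0,0,1,0,0,0,0,0,0,0 for degrees 0…12.
Multiplying by (1 + 3t)^4 gives running coefficients 1,12,53,96,27,-107,-69,54,108,81,0,0,0 for degrees 0…12.
Multiplying by (1 + 3t)^2 gives running coefficients 1,18,134,522,1080,919,-468,-1323,-189,1215,1458,729,0 for degrees 0…12.
Finally multiplying by (1 - t + t^2), the product of all factors after the first has coefficients 1,17,117,406,692,361,-307,64,666,81,54,486,729 for degrees 0…12.
[t^12] = 1·729 + 1·54 + 1·666 = 1449.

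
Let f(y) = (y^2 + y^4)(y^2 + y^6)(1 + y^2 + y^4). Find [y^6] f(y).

2

(y^2 + y^4) has coefficients 0,0,1,0,1 for degrees 0…4.
(y^2 + y^6) has coefficients 0,0,1,0,0,0,1 for degrees 0…6.
Finally multiplying by (1 + y^2 + y^4), the product of all factors after the first has coefficients 0,0,1,0,1,0,2 for degrees 0…6.
[y^6] = 1·1 + 1·1 = 2.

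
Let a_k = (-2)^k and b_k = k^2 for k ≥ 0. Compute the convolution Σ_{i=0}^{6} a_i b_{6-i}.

10

The convolution is the x^6 coefficient of A(x)B(x).
Σ = 1·36 − 2·25 + 4·16 − 8·9 + 16·4 − 32·1 + 64·0 = 10.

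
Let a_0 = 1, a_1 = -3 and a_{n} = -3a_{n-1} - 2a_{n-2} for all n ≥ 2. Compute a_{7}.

The ordinary generating function has denominator 1 + 3z + 2z^2.
Iterating the recurrence: a_0,…,a_{7} = 1, -3, 7, -15, 31, -63, 127, -255.

-255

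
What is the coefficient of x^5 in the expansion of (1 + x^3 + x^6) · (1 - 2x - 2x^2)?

(1 + x^3 + x^6) has coefficients 1,0,0,1,0,0 for degrees 0…5.
(1 - 2x - 2x^2) has coefficients 1,-2,-2,0,0,0 for degrees 0…5.
[x^5] = 1·0 + 1·(-2) = -2.

-2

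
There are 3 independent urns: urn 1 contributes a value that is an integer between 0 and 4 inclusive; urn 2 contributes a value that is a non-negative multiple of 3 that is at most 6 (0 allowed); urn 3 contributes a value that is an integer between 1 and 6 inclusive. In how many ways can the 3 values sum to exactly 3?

3

The generating function for the choices is (1 + q + q^2 + q^3 + q^4)·(1 + q^3 + q^6)·(q + q^2 + q^3 + q^4 + q^5 + q^6); the count is [q^3].
(1 + q + q^2 + q^3 + q^4) has coefficients 1,1,1,1 for degrees 0…3.
(1 + q^3 + q^6) has coefficients 1,0,0,1 for degrees 0…3.
Finally multiplying by (q + q^2 + q^3 + q^4 + q^5 + q^6), the product of all factors after the first has coefficients 0,1,1,1 for degrees 0…3.
[q^3] = 1·1 + 1·1 + 1·1 + 1·0 = 3.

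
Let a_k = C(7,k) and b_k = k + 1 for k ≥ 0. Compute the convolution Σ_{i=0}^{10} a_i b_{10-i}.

Write out a_i and b_{10-i} for i = 0,…,10 and sum the products.
Σ = 1·11 + 7·10 + 21·9 + 35·8 + 35·7 + 21·6 + 7·5 + 1·4 + 0·3 + 0·2 + 0·1 = 960.

960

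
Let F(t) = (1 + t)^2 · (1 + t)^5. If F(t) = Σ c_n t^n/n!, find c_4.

The EGF product rule gives c_4 = Σ_{k_1+k_2=4} C(4; k_1,k_2) · ∏ g_i(k_i), where (1+t)^2 gives the falling factorial (2)_k; (1+t)^5 gives the falling factorial (5)_k.
g_1(k) for k = 0…4: 1, 2, 2, 0, 0.
g_2(k) for k = 0…4: 1, 5, 20, 60, 120.
c_4 = Σ_k C(4,k)·g_1(k)·g_2(4−k) = 1·1·120 + 4·2·60 + 6·2·20 = 120 + 480 + 240 = 840.

840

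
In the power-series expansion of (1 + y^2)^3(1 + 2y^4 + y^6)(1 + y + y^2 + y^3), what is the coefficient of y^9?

(1 + y^2)^3 has coefficients 1,0,3,0,3,0,1 for degrees 0…6.
(1 + 2y^4 + y^6) has coefficients 1,0,0,0,2,0,1,0,0,0 for degrees 0…9.
Finally multiplying by (1 + y + y^2 + y^3), the product of all factors after the first has coefficients 1,1,1,1,2,2,3,3,1,1 for degrees 0…9.
[y^9] = 1·1 + 3·3 + 3·2 + 1·1 = 17.

17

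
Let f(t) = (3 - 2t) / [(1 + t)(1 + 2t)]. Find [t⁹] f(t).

-4091

The denominator gives the recurrence a_n = −3a_(n−1) − 2a_(n−2) for n ≥ 2; the numerator fixes a_0 = 3, a_1 = -11.
Iterating: 3, -11, 27, -59, 123, -251, 507, -1019, 2043, -4091, so a_9 = -4091.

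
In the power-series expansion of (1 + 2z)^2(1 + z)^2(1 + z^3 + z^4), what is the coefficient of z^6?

(1 + 2z)^2 has coefficients 1,4,4 for degrees 0…2.
(1 + z)^2 has coefficients 1,2,1,0,0,0,0 for degrees 0…6.
Finally multiplying by (1 + z^3 + z^4), the product of all factors after the first has coefficients 1,2,1,1,3,3,1 for degrees 0…6.
[z^6] = 1·1 + 4·3 + 4·3 = 25.

25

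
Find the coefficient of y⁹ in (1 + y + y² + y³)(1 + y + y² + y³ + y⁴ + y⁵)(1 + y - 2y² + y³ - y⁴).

(1 + y + y² + y³) has coefficients 1,1,1,1 for degrees 0…3.
(1 + y + y² + y³ + y⁴ + y⁵) has coefficients 1,1,1,1,1,1,0,0,0,0 for degrees 0…9.
Finally multiplying by (1 + y - 2y² + y³ - y⁴), the product of all factors after the first has coefficients 1,2,0,1,0,0,-1,-2,0,-1 for degrees 0…9.
[y⁹] = 1·(-1) + 1·0 + 1·(-2) + 1·(-1) = -4.

-4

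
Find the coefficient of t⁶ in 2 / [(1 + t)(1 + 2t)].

254

Partial fractions give a closed form: a_n = (-2)·(-1)^n + (4)·(-2)^n.
At n = 6: a_6 = 254.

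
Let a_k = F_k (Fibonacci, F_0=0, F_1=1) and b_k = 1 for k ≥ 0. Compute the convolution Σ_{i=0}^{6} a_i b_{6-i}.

20

This is [x^6] in the product of the two ordinary generating functions.
Σ = 0·1 + 1·1 + 1·1 + 2·1 + 3·1 + 5·1 + 8·1 = 20.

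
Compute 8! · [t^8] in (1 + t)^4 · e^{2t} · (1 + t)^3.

3173888

The EGF product rule gives c_8 = Σ_{k_1+k_2+k_3=8} C(8; k_1,k_2,k_3) · ∏ g_i(k_i), where (1+t)^4 gives the falling factorial (4)_k; e^{2t} gives (2)^k; (1+t)^3 gives the falling factorial (3)_k.
g_1(k) for k = 0…8: 1, 4, 12, 24, 24, 0, 0, 0, 0.
g_2(k) for k = 0…8: 1, 2, 4, 8, 16, 32, 64, 128, 256.
g_3(k) for k = 0…8: 1, 3, 6, 6, 0, 0, 0, 0, 0.
First combine the last two factors: h(k) = Σ_j C(k,j)·g_2(j)·g_3(k−j) for k = 0…8: 1, 5, 22, 86, 304, 992, 3040, 8864, 24832.
c_8 = Σ_k C(8,k)·g_1(k)·h(8−k) = 1·1·24832 + 8·4·8864 + 28·12·3040 + 56·24·992 + 70·24·304 = 24832 + 283648 + 1021440 + 1333248 + 510720 = 3173888.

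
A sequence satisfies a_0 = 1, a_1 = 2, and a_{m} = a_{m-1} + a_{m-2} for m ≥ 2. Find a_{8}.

The ordinary generating function has denominator 1 - t - t^2.
Iterating the recurrence: a_0,…,a_{8} = 1, 2, 3, 5, 8, 13, 21, 34, 55.

55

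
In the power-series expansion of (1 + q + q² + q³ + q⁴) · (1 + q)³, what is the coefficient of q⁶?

4

(1 + q + q² + q³ + q⁴) has coefficients 1,1,1,1,1 for degrees 0…4.
(1 + q)³ has coefficients 1,3,3,1,0,0,0 for degrees 0…6.
[q⁶] = 1·0 + 1·0 + 1·0 + 1·1 + 1·3 = 4.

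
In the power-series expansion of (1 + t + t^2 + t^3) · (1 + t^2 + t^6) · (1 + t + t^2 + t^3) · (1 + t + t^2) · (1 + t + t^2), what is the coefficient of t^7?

50

(1 + t + t^2 + t^3) has coefficients 1,1,1,1 for degrees 0…3.
(1 + t^2 + t^6) has coefficients 1,0,1,0,0,0,1,0 for degrees 0…7.
Multiplying by (1 + t + t^2 + t^3) gives running coefficients 1,1,2,2,1,1,1,1 for degrees 0…7.
Multiplying by (1 + t + t^2) gives running coefficients 1,2,4,5,5,4,3,3 for degrees 0…7.
Finally multiplying by (1 + t + t^2), the product of all factors after the first has coefficients 1,3,7,11,14,14,12,10 for degrees 0…7.
[t^7] = 1·10 + 1·12 + 1·14 + 1·14 = 50.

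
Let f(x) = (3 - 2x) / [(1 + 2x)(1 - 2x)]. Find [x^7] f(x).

The denominator gives the recurrence a_n = 4a_(n−2) for n ≥ 3; the numerator fixes a_0 = 3, a_1 = -2, a_2 = 12.
Iterating: 3, -2, 12, -8, 48, -32, 192, -128, so a_7 = -128.

-128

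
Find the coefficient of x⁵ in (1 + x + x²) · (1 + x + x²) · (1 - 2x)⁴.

-24

(1 + x + x²) has coefficients 1,1,1 for degrees 0…2.
(1 + x + x²) has coefficients 1,1,1,0,0,0 for degrees 0…5.
Finally multiplying by (1 - 2x)⁴, the product of all factors after the first has coefficients 1,-7,17,-16,8,-16 for degrees 0…5.
[x⁵] = 1·(-16) + 1·8 + 1·(-16) = -24.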